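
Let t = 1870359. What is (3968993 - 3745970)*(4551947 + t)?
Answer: 1432321951038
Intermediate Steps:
(3968993 - 3745970)*(4551947 + t) = (3968993 - 3745970)*(4551947 + 1870359) = 223023*6422306 = 1432321951038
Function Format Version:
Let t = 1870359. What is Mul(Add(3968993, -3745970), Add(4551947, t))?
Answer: 1432321951038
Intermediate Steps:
Mul(Add(3968993, -3745970), Add(4551947, t)) = Mul(Add(3968993, -3745970), Add(4551947, 1870359)) = Mul(223023, 6422306) = 1432321951038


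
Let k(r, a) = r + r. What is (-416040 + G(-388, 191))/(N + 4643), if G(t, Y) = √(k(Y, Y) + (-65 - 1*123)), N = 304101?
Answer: -52005/38593 + √194/308744 ≈ -1.3475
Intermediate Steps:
k(r, a) = 2*r
G(t, Y) = √(-188 + 2*Y) (G(t, Y) = √(2*Y + (-65 - 1*123)) = √(2*Y + (-65 - 123)) = √(2*Y - 188) = √(-188 + 2*Y))
(-416040 + G(-388, 191))/(N + 4643) = (-416040 + √(-188 + 2*191))/(304101 + 4643) = (-416040 + √(-188 + 382))/308744 = (-416040 + √194)*(1/308744) = -52005/38593 + √194/308744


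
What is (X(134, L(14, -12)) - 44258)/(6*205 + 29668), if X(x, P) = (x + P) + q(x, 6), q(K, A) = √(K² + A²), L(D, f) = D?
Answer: -22055/15449 + √4498/15449 ≈ -1.4233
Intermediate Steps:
q(K, A) = √(A² + K²)
X(x, P) = P + x + √(36 + x²) (X(x, P) = (x + P) + √(6² + x²) = (P + x) + √(36 + x²) = P + x + √(36 + x²))
(X(134, L(14, -12)) - 44258)/(6*205 + 29668) = ((14 + 134 + √(36 + 134²)) - 44258)/(6*205 + 29668) = ((14 + 134 + √(36 + 17956)) - 44258)/(1230 + 29668) = ((14 + 134 + √17992) - 44258)/30898 = ((14 + 134 + 2*√4498) - 44258)*(1/30898) = ((148 + 2*√4498) - 44258)*(1/30898) = (-44110 + 2*√4498)*(1/30898) = -22055/15449 + √4498/15449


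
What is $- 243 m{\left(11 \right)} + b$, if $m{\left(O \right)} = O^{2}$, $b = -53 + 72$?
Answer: $-29384$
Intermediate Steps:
$b = 19$
$- 243 m{\left(11 \right)} + b = - 243 \cdot 11^{2} + 19 = \left(-243\right) 121 + 19 = -29403 + 19 = -29384$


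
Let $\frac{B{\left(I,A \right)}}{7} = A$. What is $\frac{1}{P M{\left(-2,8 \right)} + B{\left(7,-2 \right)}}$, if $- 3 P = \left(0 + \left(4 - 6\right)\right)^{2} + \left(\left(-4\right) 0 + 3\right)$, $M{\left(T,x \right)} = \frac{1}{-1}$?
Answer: $- \frac{3}{35} \approx -0.085714$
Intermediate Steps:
$B{\left(I,A \right)} = 7 A$
$M{\left(T,x \right)} = -1$
$P = - \frac{7}{3}$ ($P = - \frac{\left(0 + \left(4 - 6\right)\right)^{2} + \left(\left(-4\right) 0 + 3\right)}{3} = - \frac{\left(0 + \left(4 - 6\right)\right)^{2} + \left(0 + 3\right)}{3} = - \frac{\left(0 - 2\right)^{2} + 3}{3} = - \frac{\left(-2\right)^{2} + 3}{3} = - \frac{4 + 3}{3} = \left(- \frac{1}{3}\right) 7 = - \frac{7}{3} \approx -2.3333$)
$\frac{1}{P M{\left(-2,8 \right)} + B{\left(7,-2 \right)}} = \frac{1}{\left(- \frac{7}{3}\right) \left(-1\right) + 7 \left(-2\right)} = \frac{1}{\frac{7}{3} - 14} = \frac{1}{- \frac{35}{3}} = - \frac{3}{35}$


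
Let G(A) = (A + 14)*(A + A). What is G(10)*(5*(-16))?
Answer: -38400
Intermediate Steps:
G(A) = 2*A*(14 + A) (G(A) = (14 + A)*(2*A) = 2*A*(14 + A))
G(10)*(5*(-16)) = (2*10*(14 + 10))*(5*(-16)) = (2*10*24)*(-80) = 480*(-80) = -38400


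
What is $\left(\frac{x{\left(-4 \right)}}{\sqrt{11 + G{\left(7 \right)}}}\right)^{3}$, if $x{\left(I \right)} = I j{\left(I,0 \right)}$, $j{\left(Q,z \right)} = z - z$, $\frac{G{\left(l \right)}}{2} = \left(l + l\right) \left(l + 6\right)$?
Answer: $0$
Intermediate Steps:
$G{\left(l \right)} = 4 l \left(6 + l\right)$ ($G{\left(l \right)} = 2 \left(l + l\right) \left(l + 6\right) = 2 \cdot 2 l \left(6 + l\right) = 4 l \left(6 + l\right)$)
$j{\left(Q,z \right)} = 0$
$x{\left(I \right)} = 0$ ($x{\left(I \right)} = I 0 = 0$)
$\left(\frac{x{\left(-4 \right)}}{\sqrt{11 + G{\left(7 \right)}}}\right)^{3} = \left(\frac{0}{\sqrt{11 + 4 \cdot 7 \left(6 + 7\right)}}\right)^{3} = \left(\frac{0}{\sqrt{11 + 4 \cdot 7 \cdot 13}}\right)^{3} = \left(\frac{0}{\sqrt{11 + 364}}\right)^{3} = \left(\frac{0}{\sqrt{375}}\right)^{3} = \left(\frac{0}{5 \sqrt{15}}\right)^{3} = \left(0 \frac{\sqrt{15}}{75}\right)^{3} = 0^{3} = 0$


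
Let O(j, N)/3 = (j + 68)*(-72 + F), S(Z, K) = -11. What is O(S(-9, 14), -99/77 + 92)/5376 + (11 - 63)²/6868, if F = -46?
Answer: -5168575/1538432 ≈ -3.3596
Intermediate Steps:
O(j, N) = -24072 - 354*j (O(j, N) = 3*((j + 68)*(-72 - 46)) = 3*((68 + j)*(-118)) = 3*(-8024 - 118*j) = -24072 - 354*j)
O(S(-9, 14), -99/77 + 92)/5376 + (11 - 63)²/6868 = (-24072 - 354*(-11))/5376 + (11 - 63)²/6868 = (-24072 + 3894)*(1/5376) + (-52)²*(1/6868) = -20178*1/5376 + 2704*(1/6868) = -3363/896 + 676/1717 = -5168575/1538432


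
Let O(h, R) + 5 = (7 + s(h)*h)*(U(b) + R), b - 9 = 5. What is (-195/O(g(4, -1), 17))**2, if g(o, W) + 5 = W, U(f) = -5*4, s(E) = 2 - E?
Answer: 38025/13924 ≈ 2.7309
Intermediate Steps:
b = 14 (b = 9 + 5 = 14)
U(f) = -20
g(o, W) = -5 + W
O(h, R) = -5 + (-20 + R)*(7 + h*(2 - h)) (O(h, R) = -5 + (7 + (2 - h)*h)*(-20 + R) = -5 + (7 + h*(2 - h))*(-20 + R) = -5 + (-20 + R)*(7 + h*(2 - h)))
(-195/O(g(4, -1), 17))**2 = (-195/(-145 + 7*17 + 20*(-5 - 1)*(-2 + (-5 - 1)) - 1*17*(-5 - 1)*(-2 + (-5 - 1))))**2 = (-195/(-145 + 119 + 20*(-6)*(-2 - 6) - 1*17*(-6)*(-2 - 6)))**2 = (-195/(-145 + 119 + 20*(-6)*(-8) - 1*17*(-6)*(-8)))**2 = (-195/(-145 + 119 + 960 - 816))**2 = (-195/118)**2 = 38025/13924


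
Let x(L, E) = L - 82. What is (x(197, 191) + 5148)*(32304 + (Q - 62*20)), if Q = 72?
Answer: 163868768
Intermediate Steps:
x(L, E) = -82 + L
(x(197, 191) + 5148)*(32304 + (Q - 62*20)) = ((-82 + 197) + 5148)*(32304 + (72 - 62*20)) = (115 + 5148)*(32304 + (72 - 1240)) = 5263*(32304 - 1168) = 5263*31136 = 163868768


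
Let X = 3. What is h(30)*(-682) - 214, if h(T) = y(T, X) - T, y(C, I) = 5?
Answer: 16836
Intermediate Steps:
h(T) = 5 - T
h(30)*(-682) - 214 = (5 - 1*30)*(-682) - 214 = (5 - 30)*(-682) - 214 = -25*(-682) - 214 = 17050 - 214 = 16836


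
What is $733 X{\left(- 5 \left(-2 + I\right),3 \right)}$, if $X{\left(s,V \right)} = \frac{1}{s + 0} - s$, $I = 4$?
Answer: $\frac{72567}{10} \approx 7256.7$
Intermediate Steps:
$X{\left(s,V \right)} = \frac{1}{s} - s$
$733 X{\left(- 5 \left(-2 + I\right),3 \right)} = 733 \left(\frac{1}{\left(-5\right) \left(-2 + 4\right)} - - 5 \left(-2 + 4\right)\right) = 733 \left(\frac{1}{\left(-5\right) 2} - \left(-5\right) 2\right) = 733 \left(\frac{1}{-10} - -10\right) = 733 \left(- \frac{1}{10} + 10\right) = 733 \cdot \frac{99}{10} = \frac{72567}{10}$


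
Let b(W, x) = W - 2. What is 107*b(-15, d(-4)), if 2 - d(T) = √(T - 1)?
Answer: -1819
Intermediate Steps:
d(T) = 2 - √(-1 + T) (d(T) = 2 - √(T - 1) = 2 - √(-1 + T))
b(W, x) = -2 + W
107*b(-15, d(-4)) = 107*(-2 - 15) = 107*(-17) = -1819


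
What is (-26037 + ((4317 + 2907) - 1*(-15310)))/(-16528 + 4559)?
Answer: 3503/11969 ≈ 0.29267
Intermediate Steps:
(-26037 + ((4317 + 2907) - 1*(-15310)))/(-16528 + 4559) = (-26037 + (7224 + 15310))/(-11969) = (-26037 + 22534)*(-1/11969) = -3503*(-1/11969) = 3503/11969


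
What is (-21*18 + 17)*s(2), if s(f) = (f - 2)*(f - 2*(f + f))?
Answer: 0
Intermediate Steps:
s(f) = -3*f*(-2 + f) (s(f) = (-2 + f)*(f - 4*f) = (-2 + f)*(-3*f) = -3*f*(-2 + f))
(-21*18 + 17)*s(2) = (-21*18 + 17)*(3*2*(2 - 1*2)) = (-378 + 17)*(3*2*(2 - 2)) = -1083*2*0 = -361*0 = 0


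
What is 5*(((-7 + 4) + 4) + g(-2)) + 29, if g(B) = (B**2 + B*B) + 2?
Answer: 84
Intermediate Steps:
g(B) = 2 + 2*B**2 (g(B) = (B**2 + B**2) + 2 = 2*B**2 + 2 = 2 + 2*B**2)
5*(((-7 + 4) + 4) + g(-2)) + 29 = 5*(((-7 + 4) + 4) + (2 + 2*(-2)**2)) + 29 = 5*((-3 + 4) + (2 + 2*4)) + 29 = 5*(1 + (2 + 8)) + 29 = 5*(1 + 10) + 29 = 5*11 + 29 = 55 + 29 = 84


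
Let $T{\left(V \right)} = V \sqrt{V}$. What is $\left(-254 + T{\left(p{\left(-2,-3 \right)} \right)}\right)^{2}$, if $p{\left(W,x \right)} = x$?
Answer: $64489 + 1524 i \sqrt{3} \approx 64489.0 + 2639.6 i$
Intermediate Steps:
$T{\left(V \right)} = V^{\frac{3}{2}}$
$\left(-254 + T{\left(p{\left(-2,-3 \right)} \right)}\right)^{2} = \left(-254 + \left(-3\right)^{\frac{3}{2}}\right)^{2} = \left(-254 - 3 i \sqrt{3}\right)^{2}$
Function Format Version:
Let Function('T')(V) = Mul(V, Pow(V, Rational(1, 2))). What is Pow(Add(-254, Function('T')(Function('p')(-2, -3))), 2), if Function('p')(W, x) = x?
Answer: Add(64489, Mul(1524, I, Pow(3, Rational(1, 2)))) ≈ Add(64489., Mul(2639.6, I))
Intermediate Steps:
Function('T')(V) = Pow(V, Rational(3, 2))
Pow(Add(-254, Function('T')(Function('p')(-2, -3))), 2) = Pow(Add(-254, Pow(-3, Rational(3, 2))), 2) = Pow(Add(-254, Mul(-3, I, Pow(3, Rational(1, 2)))), 2)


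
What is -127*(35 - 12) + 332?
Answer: -2589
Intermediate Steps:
-127*(35 - 12) + 332 = -127*23 + 332 = -2921 + 332 = -2589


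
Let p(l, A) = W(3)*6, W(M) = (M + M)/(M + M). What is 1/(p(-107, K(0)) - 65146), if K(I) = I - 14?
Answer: -1/65140 ≈ -1.5352e-5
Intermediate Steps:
K(I) = -14 + I
W(M) = 1 (W(M) = (2*M)/((2*M)) = (2*M)*(1/(2*M)) = 1)
p(l, A) = 6 (p(l, A) = 1*6 = 6)
1/(p(-107, K(0)) - 65146) = 1/(6 - 65146) = 1/(-65140) = -1/65140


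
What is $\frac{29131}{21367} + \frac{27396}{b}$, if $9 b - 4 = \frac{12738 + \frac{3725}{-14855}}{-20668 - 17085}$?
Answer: $\frac{590930127391956713}{8777837076233} \approx 67321.0$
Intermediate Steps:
$b = \frac{410812799}{1009477467}$ ($b = \frac{4}{9} + \frac{\left(12738 + \frac{3725}{-14855}\right) \frac{1}{-20668 - 17085}}{9} = \frac{4}{9} + \frac{\left(12738 + 3725 \left(- \frac{1}{14855}\right)\right) \frac{1}{-37753}}{9} = \frac{4}{9} + \frac{\left(12738 - \frac{745}{2971}\right) \left(- \frac{1}{37753}\right)}{9} = \frac{4}{9} + \frac{\frac{37843853}{2971} \left(- \frac{1}{37753}\right)}{9} = \frac{4}{9} + \frac{1}{9} \left(- \frac{37843853}{112164163}\right) = \frac{4}{9} - \frac{37843853}{1009477467} = \frac{410812799}{1009477467} \approx 0.40696$)
$\frac{29131}{21367} + \frac{27396}{b} = \frac{29131}{21367} + \frac{27396}{\frac{410812799}{1009477467}} = 29131 \cdot \frac{1}{21367} + 27396 \cdot \frac{1009477467}{410812799} = \frac{29131}{21367} + \frac{27655644685932}{410812799} = \frac{590930127391956713}{8777837076233}$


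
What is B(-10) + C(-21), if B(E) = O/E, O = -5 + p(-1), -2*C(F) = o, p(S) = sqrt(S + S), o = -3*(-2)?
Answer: -5/2 - I*sqrt(2)/10 ≈ -2.5 - 0.14142*I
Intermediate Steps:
o = 6
p(S) = sqrt(2)*sqrt(S) (p(S) = sqrt(2*S) = sqrt(2)*sqrt(S))
C(F) = -3 (C(F) = -1/2*6 = -3)
O = -5 + I*sqrt(2) (O = -5 + sqrt(2)*sqrt(-1) = -5 + sqrt(2)*I = -5 + I*sqrt(2) ≈ -5.0 + 1.4142*I)
B(E) = (-5 + I*sqrt(2))/E
B(-10) + C(-21) = (-5 + I*sqrt(2))/(-10) - 3 = -(-5 + I*sqrt(2))/10 - 3 = (1/2 - I*sqrt(2)/10) - 3 = -5/2 - I*sqrt(2)/10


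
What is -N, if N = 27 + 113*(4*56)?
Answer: -25339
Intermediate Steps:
N = 25339 (N = 27 + 113*224 = 27 + 25312 = 25339)
-N = -1*25339 = -25339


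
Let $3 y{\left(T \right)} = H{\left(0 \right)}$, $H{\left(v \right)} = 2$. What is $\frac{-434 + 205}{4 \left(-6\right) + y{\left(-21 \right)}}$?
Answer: $\frac{687}{70} \approx 9.8143$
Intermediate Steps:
$y{\left(T \right)} = \frac{2}{3}$ ($y{\left(T \right)} = \frac{1}{3} \cdot 2 = \frac{2}{3}$)
$\frac{-434 + 205}{4 \left(-6\right) + y{\left(-21 \right)}} = \frac{-434 + 205}{4 \left(-6\right) + \frac{2}{3}} = \frac{1}{-24 + \frac{2}{3}} \left(-229\right) = \frac{1}{- \frac{70}{3}} \left(-229\right) = \left(- \frac{3}{70}\right) \left(-229\right) = \frac{687}{70}$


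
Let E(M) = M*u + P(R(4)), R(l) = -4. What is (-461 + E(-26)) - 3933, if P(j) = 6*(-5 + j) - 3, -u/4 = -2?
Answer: -4659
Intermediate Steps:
u = 8 (u = -4*(-2) = 8)
P(j) = -33 + 6*j (P(j) = (-30 + 6*j) - 3 = -33 + 6*j)
E(M) = -57 + 8*M (E(M) = M*8 + (-33 + 6*(-4)) = 8*M + (-33 - 24) = 8*M - 57 = -57 + 8*M)
(-461 + E(-26)) - 3933 = (-461 + (-57 + 8*(-26))) - 3933 = (-461 + (-57 - 208)) - 3933 = (-461 - 265) - 3933 = -726 - 3933 = -4659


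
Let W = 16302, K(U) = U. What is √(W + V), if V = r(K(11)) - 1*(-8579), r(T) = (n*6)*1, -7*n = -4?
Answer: √1219337/7 ≈ 157.75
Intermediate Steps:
n = 4/7 (n = -⅐*(-4) = 4/7 ≈ 0.57143)
r(T) = 24/7 (r(T) = ((4/7)*6)*1 = (24/7)*1 = 24/7)
V = 60077/7 (V = 24/7 - 1*(-8579) = 24/7 + 8579 = 60077/7 ≈ 8582.4)
√(W + V) = √(16302 + 60077/7) = √(174191/7) = √1219337/7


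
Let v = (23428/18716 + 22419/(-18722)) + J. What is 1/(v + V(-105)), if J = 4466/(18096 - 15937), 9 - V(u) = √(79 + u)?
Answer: 397861349342604174923346/5355363610180008143095433 + 35769746051054659200964*I*√26/5355363610180008143095433 ≈ 0.074292 + 0.034058*I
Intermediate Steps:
V(u) = 9 - √(79 + u)
J = 4466/2159 ≈ 2.0686
v = 401491413135/189128913842 (v = (23428/18716 + 22419/(-18722)) + 4466/2159 = (23428*(1/18716) + 22419*(-1/18722)) + 4466/2159 = (5857/4679 - 22419/18722) + 4466/2159 = 4756253/87600238 + 4466/2159 = 401491413135/189128913842 ≈ 2.1228)
1/(v + V(-105)) = 1/(401491413135/189128913842 + (9 - √(79 - 105))) = 1/(401491413135/189128913842 + (9 - √(-26))) = 1/(401491413135/189128913842 + (9 - I*√26)) = 1/(2103651637713/189128913842 - I*√26)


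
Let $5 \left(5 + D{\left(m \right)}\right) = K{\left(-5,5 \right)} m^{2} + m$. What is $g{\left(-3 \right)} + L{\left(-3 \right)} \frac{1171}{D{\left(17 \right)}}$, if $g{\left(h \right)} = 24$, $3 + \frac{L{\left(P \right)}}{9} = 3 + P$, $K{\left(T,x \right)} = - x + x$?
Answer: $\frac{158277}{8} \approx 19785.0$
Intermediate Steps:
$K{\left(T,x \right)} = 0$
$L{\left(P \right)} = 9 P$ ($L{\left(P \right)} = -27 + 9 \left(3 + P\right) = -27 + \left(27 + 9 P\right) = 9 P$)
$D{\left(m \right)} = -5 + \frac{m}{5}$ ($D{\left(m \right)} = -5 + \frac{0 m^{2} + m}{5} = -5 + \frac{0 + m}{5} = -5 + \frac{m}{5}$)
$g{\left(-3 \right)} + L{\left(-3 \right)} \frac{1171}{D{\left(17 \right)}} = 24 + 9 \left(-3\right) \frac{1171}{-5 + \frac{1}{5} \cdot 17} = 24 - 27 \frac{1171}{-5 + \frac{17}{5}} = 24 - 27 \frac{1171}{- \frac{8}{5}} = 24 - 27 \cdot 1171 \left(- \frac{5}{8}\right) = 24 - - \frac{158085}{8} = 24 + \frac{158085}{8} = \frac{158277}{8}$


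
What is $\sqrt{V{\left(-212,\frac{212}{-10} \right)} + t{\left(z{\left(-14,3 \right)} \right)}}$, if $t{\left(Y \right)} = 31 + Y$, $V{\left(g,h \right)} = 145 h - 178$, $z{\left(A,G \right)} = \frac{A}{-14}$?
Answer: $2 i \sqrt{805} \approx 56.745 i$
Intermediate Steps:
$z{\left(A,G \right)} = - \frac{A}{14}$ ($z{\left(A,G \right)} = A \left(- \frac{1}{14}\right) = - \frac{A}{14}$)
$V{\left(g,h \right)} = -178 + 145 h$
$\sqrt{V{\left(-212,\frac{212}{-10} \right)} + t{\left(z{\left(-14,3 \right)} \right)}} = \sqrt{\left(-178 + 145 \frac{212}{-10}\right) + \left(31 - -1\right)} = \sqrt{\left(-178 + 145 \cdot 212 \left(- \frac{1}{10}\right)\right) + \left(31 + 1\right)} = \sqrt{\left(-178 + 145 \left(- \frac{106}{5}\right)\right) + 32} = \sqrt{\left(-178 - 3074\right) + 32} = \sqrt{-3252 + 32} = \sqrt{-3220} = 2 i \sqrt{805}$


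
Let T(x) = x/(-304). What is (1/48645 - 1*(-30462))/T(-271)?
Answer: 450474493264/13182795 ≈ 34171.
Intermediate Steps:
T(x) = -x/304 (T(x) = x*(-1/304) = -x/304)
(1/48645 - 1*(-30462))/T(-271) = (1/48645 - 1*(-30462))/((-1/304*(-271))) = (1/48645 + 30462)/(271/304) = (1481823991/48645)*(304/271) = 450474493264/13182795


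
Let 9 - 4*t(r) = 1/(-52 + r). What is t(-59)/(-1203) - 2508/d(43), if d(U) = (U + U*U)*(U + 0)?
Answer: -8073631/246902517 ≈ -0.032700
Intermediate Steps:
d(U) = U*(U + U²) (d(U) = (U + U²)*U = U*(U + U²))
t(r) = 9/4 - 1/(4*(-52 + r))
t(-59)/(-1203) - 2508/d(43) = ((-469 + 9*(-59))/(4*(-52 - 59)))/(-1203) - 2508*1/(1849*(1 + 43)) = ((¼)*(-469 - 531)/(-111))*(-1/1203) - 2508/(1849*44) = ((¼)*(-1/111)*(-1000))*(-1/1203) - 2508/81356 = (250/111)*(-1/1203) - 2508*1/81356 = -250/133533 - 57/1849 = -8073631/246902517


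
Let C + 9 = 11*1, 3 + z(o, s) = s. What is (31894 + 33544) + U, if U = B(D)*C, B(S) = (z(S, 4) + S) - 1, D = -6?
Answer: 65426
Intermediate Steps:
z(o, s) = -3 + s
C = 2 (C = -9 + 11*1 = -9 + 11 = 2)
B(S) = S (B(S) = ((-3 + 4) + S) - 1 = (1 + S) - 1 = S)
U = -12 (U = -6*2 = -12)
(31894 + 33544) + U = (31894 + 33544) - 12 = 65438 - 12 = 65426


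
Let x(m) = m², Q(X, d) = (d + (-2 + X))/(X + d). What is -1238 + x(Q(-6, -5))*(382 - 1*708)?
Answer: -204892/121 ≈ -1693.3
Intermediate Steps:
Q(X, d) = (-2 + X + d)/(X + d)
-1238 + x(Q(-6, -5))*(382 - 1*708) = -1238 + ((-2 - 6 - 5)/(-6 - 5))²*(382 - 1*708) = -1238 + (-13/(-11))²*(382 - 708) = -1238 + (-1/11*(-13))²*(-326) = -1238 + (13/11)²*(-326) = -1238 + (169/121)*(-326) = -1238 - 55094/121 = -204892/121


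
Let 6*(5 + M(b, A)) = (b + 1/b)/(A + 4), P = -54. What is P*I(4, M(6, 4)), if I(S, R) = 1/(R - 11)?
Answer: 15552/4571 ≈ 3.4023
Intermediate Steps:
M(b, A) = -5 + (b + 1/b)/(6*(4 + A)) (M(b, A) = -5 + ((b + 1/b)/(A + 4))/6 = -5 + ((b + 1/b)/(4 + A))/6 = -5 + (b + 1/b)/(6*(4 + A)))
I(S, R) = 1/(-11 + R)
P*I(4, M(6, 4)) = -54/(-11 + (⅙)*(1 + 6² - 120*6 - 30*4*6)/(6*(4 + 4))) = -54/(-11 + (⅙)*(⅙)*(1 + 36 - 720 - 720)/8) = -54/(-11 + (⅙)*(⅙)*(⅛)*(-1403)) = -54/(-11 - 1403/288) = -54/(-4571/288) = -54*(-288/4571) = 15552/4571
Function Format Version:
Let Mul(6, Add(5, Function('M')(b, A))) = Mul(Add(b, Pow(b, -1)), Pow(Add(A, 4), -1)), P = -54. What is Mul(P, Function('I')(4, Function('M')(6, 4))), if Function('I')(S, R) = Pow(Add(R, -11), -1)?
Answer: Rational(15552, 4571) ≈ 3.4023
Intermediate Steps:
Function('M')(b, A) = Add(-5, Mul(Rational(1, 6), Pow(Add(4, A), -1), Add(b, Pow(b, -1)))) (Function('M')(b, A) = Add(-5, Mul(Rational(1, 6), Mul(Add(b, Pow(b, -1)), Pow(Add(A, 4), -1)))) = Add(-5, Mul(Rational(1, 6), Mul(Add(b, Pow(b, -1)), Pow(Add(4, A), -1)))) = Add(-5, Mul(Rational(1, 6), Mul(Pow(Add(4, A), -1), Add(b, Pow(b, -1))))) = Add(-5, Mul(Rational(1, 6), Pow(Add(4, A), -1), Add(b, Pow(b, -1)))))
Function('I')(S, R) = Pow(Add(-11, R), -1)
Mul(P, Function('I')(4, Function('M')(6, 4))) = Mul(-54, Pow(Add(-11, Mul(Rational(1, 6), Pow(6, -1), Pow(Add(4, 4), -1), Add(1, Pow(6, 2), Mul(-120, 6), Mul(-30, 4, 6)))), -1)) = Mul(-54, Pow(Add(-11, Mul(Rational(1, 6), Rational(1, 6), Pow(8, -1), Add(1, 36, -720, -720))), -1)) = Mul(-54, Pow(Add(-11, Mul(Rational(1, 6), Rational(1, 6), Rational(1, 8), -1403)), -1)) = Mul(-54, Pow(Add(-11, Rational(-1403, 288)), -1)) = Mul(-54, Pow(Rational(-4571, 288), -1)) = Mul(-54, Rational(-288, 4571)) = Rational(15552, 4571)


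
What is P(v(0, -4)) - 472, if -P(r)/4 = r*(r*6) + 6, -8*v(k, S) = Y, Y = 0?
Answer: -496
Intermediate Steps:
v(k, S) = 0 (v(k, S) = -⅛*0 = 0)
P(r) = -24 - 24*r² (P(r) = -4*(r*(r*6) + 6) = -4*(r*(6*r) + 6) = -4*(6*r² + 6) = -4*(6 + 6*r²) = -24 - 24*r²)
P(v(0, -4)) - 472 = (-24 - 24*0²) - 472 = (-24 - 24*0) - 472 = (-24 + 0) - 472 = -24 - 472 = -496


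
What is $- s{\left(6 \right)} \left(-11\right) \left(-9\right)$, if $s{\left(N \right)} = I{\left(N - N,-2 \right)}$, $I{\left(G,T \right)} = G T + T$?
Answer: $198$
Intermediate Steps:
$I{\left(G,T \right)} = T + G T$
$s{\left(N \right)} = -2$ ($s{\left(N \right)} = - 2 \left(1 + \left(N - N\right)\right) = - 2 \left(1 + 0\right) = \left(-2\right) 1 = -2$)
$- s{\left(6 \right)} \left(-11\right) \left(-9\right) = - \left(-2\right) \left(-11\right) \left(-9\right) = - 22 \left(-9\right) = \left(-1\right) \left(-198\right) = 198$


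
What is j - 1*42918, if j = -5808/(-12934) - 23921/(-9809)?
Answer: -2722311692711/63434803 ≈ -42915.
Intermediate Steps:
j = 183182443/63434803 (j = -5808*(-1/12934) - 23921*(-1/9809) = 2904/6467 + 23921/9809 = 183182443/63434803 ≈ 2.8877)
j - 1*42918 = 183182443/63434803 - 1*42918 = 183182443/63434803 - 42918 = -2722311692711/63434803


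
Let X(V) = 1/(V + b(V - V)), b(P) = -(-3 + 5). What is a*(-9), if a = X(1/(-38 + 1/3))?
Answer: 1017/229 ≈ 4.4410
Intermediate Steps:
b(P) = -2 (b(P) = -1*2 = -2)
X(V) = 1/(-2 + V) (X(V) = 1/(V - 2) = 1/(-2 + V))
a = -113/229 (a = 1/(-2 + 1/(-38 + 1/3)) = 1/(-2 + 1/(-38 + ⅓)) = 1/(-2 + 1/(-113/3)) = 1/(-2 - 3/113) = 1/(-229/113) = -113/229 ≈ -0.49345)
a*(-9) = -113/229*(-9) = 1017/229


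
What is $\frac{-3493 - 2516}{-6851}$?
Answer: $\frac{6009}{6851} \approx 0.8771$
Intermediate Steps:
$\frac{-3493 - 2516}{-6851} = \left(-3493 - 2516\right) \left(- \frac{1}{6851}\right) = \left(-6009\right) \left(- \frac{1}{6851}\right) = \frac{6009}{6851}$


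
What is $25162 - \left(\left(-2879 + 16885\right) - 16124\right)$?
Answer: $27280$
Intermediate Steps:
$25162 - \left(\left(-2879 + 16885\right) - 16124\right) = 25162 - \left(14006 - 16124\right) = 25162 - -2118 = 25162 + 2118 = 27280$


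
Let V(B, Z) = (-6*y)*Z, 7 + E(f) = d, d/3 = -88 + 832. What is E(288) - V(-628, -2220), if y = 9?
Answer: -117655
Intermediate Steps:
d = 2232 (d = 3*(-88 + 832) = 3*744 = 2232)
E(f) = 2225 (E(f) = -7 + 2232 = 2225)
V(B, Z) = -54*Z (V(B, Z) = (-6*9)*Z = -54*Z)
E(288) - V(-628, -2220) = 2225 - (-54)*(-2220) = 2225 - 1*119880 = 2225 - 119880 = -117655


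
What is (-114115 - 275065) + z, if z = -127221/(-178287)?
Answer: -23128535813/59429 ≈ -3.8918e+5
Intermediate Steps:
z = 42407/59429 (z = -127221*(-1/178287) = 42407/59429 ≈ 0.71357)
(-114115 - 275065) + z = (-114115 - 275065) + 42407/59429 = -389180 + 42407/59429 = -23128535813/59429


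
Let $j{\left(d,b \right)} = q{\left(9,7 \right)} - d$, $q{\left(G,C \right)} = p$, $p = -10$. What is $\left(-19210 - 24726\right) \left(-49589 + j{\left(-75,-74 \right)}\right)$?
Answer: $2175886464$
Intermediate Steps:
$q{\left(G,C \right)} = -10$
$j{\left(d,b \right)} = -10 - d$
$\left(-19210 - 24726\right) \left(-49589 + j{\left(-75,-74 \right)}\right) = \left(-19210 - 24726\right) \left(-49589 - -65\right) = - 43936 \left(-49589 + \left(-10 + 75\right)\right) = - 43936 \left(-49589 + 65\right) = \left(-43936\right) \left(-49524\right) = 2175886464$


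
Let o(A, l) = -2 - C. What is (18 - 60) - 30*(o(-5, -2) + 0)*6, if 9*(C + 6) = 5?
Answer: -662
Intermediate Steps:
C = -49/9 (C = -6 + (1/9)*5 = -6 + 5/9 = -49/9 ≈ -5.4444)
o(A, l) = 31/9 (o(A, l) = -2 - 1*(-49/9) = -2 + 49/9 = 31/9)
(18 - 60) - 30*(o(-5, -2) + 0)*6 = (18 - 60) - 30*(31/9 + 0)*6 = -42 - 310*6/3 = -42 - 30*62/3 = -42 - 620 = -662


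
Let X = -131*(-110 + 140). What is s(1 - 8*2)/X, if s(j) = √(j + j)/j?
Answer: I*√30/58950 ≈ 9.2913e-5*I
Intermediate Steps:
s(j) = √2/√j (s(j) = √(2*j)/j = (√2*√j)/j = √2/√j)
X = -3930 (X = -131*30 = -3930)
s(1 - 8*2)/X = (√2/√(1 - 8*2))/(-3930) = (√2/√(1 - 16))*(-1/3930) = (√2/√(-15))*(-1/3930) = (√2*(-I*√15/15))*(-1/3930) = -I*√30/15*(-1/3930) = I*√30/58950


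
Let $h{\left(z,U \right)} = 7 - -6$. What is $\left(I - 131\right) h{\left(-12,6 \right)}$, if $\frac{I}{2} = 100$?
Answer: $897$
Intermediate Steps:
$I = 200$ ($I = 2 \cdot 100 = 200$)
$h{\left(z,U \right)} = 13$ ($h{\left(z,U \right)} = 7 + 6 = 13$)
$\left(I - 131\right) h{\left(-12,6 \right)} = \left(200 - 131\right) 13 = 69 \cdot 13 = 897$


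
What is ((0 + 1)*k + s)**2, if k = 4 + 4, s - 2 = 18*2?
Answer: 2116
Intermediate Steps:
s = 38 (s = 2 + 18*2 = 2 + 36 = 38)
k = 8
((0 + 1)*k + s)**2 = ((0 + 1)*8 + 38)**2 = (1*8 + 38)**2 = (8 + 38)**2 = 46**2 = 2116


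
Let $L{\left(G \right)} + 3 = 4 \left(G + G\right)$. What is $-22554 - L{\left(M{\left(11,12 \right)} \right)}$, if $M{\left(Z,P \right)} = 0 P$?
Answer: $-22551$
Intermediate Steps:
$M{\left(Z,P \right)} = 0$
$L{\left(G \right)} = -3 + 8 G$ ($L{\left(G \right)} = -3 + 4 \left(G + G\right) = -3 + 4 \cdot 2 G = -3 + 8 G$)
$-22554 - L{\left(M{\left(11,12 \right)} \right)} = -22554 - \left(-3 + 8 \cdot 0\right) = -22554 - \left(-3 + 0\right) = -22554 - -3 = -22554 + 3 = -22551$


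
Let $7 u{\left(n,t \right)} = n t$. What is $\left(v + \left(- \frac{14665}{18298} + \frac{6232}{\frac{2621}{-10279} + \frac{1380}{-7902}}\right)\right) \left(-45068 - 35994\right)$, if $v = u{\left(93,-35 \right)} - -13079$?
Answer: $\frac{1166132025157786747}{7601547289} \approx 1.5341 \cdot 10^{8}$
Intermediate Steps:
$u{\left(n,t \right)} = \frac{n t}{7}$
$v = 12614$ ($v = \frac{1}{7} \cdot 93 \left(-35\right) - -13079 = -465 + 13079 = 12614$)
$\left(v + \left(- \frac{14665}{18298} + \frac{6232}{\frac{2621}{-10279} + \frac{1380}{-7902}}\right)\right) \left(-45068 - 35994\right) = \left(12614 + \left(- \frac{14665}{18298} + \frac{6232}{\frac{2621}{-10279} + \frac{1380}{-7902}}\right)\right) \left(-45068 - 35994\right) = \left(12614 + \left(\left(-14665\right) \frac{1}{18298} + \frac{6232}{2621 \left(- \frac{1}{10279}\right) + 1380 \left(- \frac{1}{7902}\right)}\right)\right) \left(-81062\right) = \left(12614 + \left(- \frac{2095}{2614} + \frac{6232}{- \frac{2621}{10279} - \frac{230}{1317}}\right)\right) \left(-81062\right) = \left(12614 + \left(- \frac{2095}{2614} + \frac{6232}{- \frac{5816027}{13537443}}\right)\right) \left(-81062\right) = \left(12614 + \left(- \frac{2095}{2614} + 6232 \left(- \frac{13537443}{5816027}\right)\right)\right) \left(-81062\right) = \left(12614 - \frac{220543195821029}{15203094578}\right) \left(-81062\right) = \left(- \frac{28771360814137}{15203094578}\right) \left(-81062\right) = \frac{1166132025157786747}{7601547289}$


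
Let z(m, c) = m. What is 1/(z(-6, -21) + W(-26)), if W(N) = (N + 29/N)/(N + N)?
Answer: -1352/7407 ≈ -0.18253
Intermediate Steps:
W(N) = (N + 29/N)/(2*N) (W(N) = (N + 29/N)/((2*N)) = (N + 29/N)*(1/(2*N)) = (N + 29/N)/(2*N))
1/(z(-6, -21) + W(-26)) = 1/(-6 + (½)*(29 + (-26)²)/(-26)²) = 1/(-6 + (½)*(1/676)*(29 + 676)) = 1/(-6 + (½)*(1/676)*705) = 1/(-6 + 705/1352) = 1/(-7407/1352) = -1352/7407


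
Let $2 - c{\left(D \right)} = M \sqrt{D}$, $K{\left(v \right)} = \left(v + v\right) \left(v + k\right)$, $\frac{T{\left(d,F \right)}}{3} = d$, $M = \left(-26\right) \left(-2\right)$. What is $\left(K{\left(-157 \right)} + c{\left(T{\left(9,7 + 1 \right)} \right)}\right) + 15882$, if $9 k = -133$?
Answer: $\frac{628400}{9} - 156 \sqrt{3} \approx 69552.0$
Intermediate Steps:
$k = - \frac{133}{9}$ ($k = \frac{1}{9} \left(-133\right) = - \frac{133}{9} \approx -14.778$)
$M = 52$
$T{\left(d,F \right)} = 3 d$
$K{\left(v \right)} = 2 v \left(- \frac{133}{9} + v\right)$ ($K{\left(v \right)} = \left(v + v\right) \left(v - \frac{133}{9}\right) = 2 v \left(- \frac{133}{9} + v\right)$)
$c{\left(D \right)} = 2 - 52 \sqrt{D}$
$\left(K{\left(-157 \right)} + c{\left(T{\left(9,7 + 1 \right)} \right)}\right) + 15882 = \left(\frac{2}{9} \left(-157\right) \left(-133 + 9 \left(-157\right)\right) + \left(2 - 52 \sqrt{3 \cdot 9}\right)\right) + 15882 = \left(\frac{2}{9} \left(-157\right) \left(-133 - 1413\right) + \left(2 - 52 \sqrt{27}\right)\right) + 15882 = \left(\frac{2}{9} \left(-157\right) \left(-1546\right) + \left(2 - 52 \cdot 3 \sqrt{3}\right)\right) + 15882 = \left(\frac{485444}{9} + \left(2 - 156 \sqrt{3}\right)\right) + 15882 = \left(\frac{485462}{9} - 156 \sqrt{3}\right) + 15882 = \frac{628400}{9} - 156 \sqrt{3}$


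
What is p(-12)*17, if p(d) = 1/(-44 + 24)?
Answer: -17/20 ≈ -0.85000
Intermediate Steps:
p(d) = -1/20 (p(d) = 1/(-20) = -1/20)
p(-12)*17 = -1/20*17 = -17/20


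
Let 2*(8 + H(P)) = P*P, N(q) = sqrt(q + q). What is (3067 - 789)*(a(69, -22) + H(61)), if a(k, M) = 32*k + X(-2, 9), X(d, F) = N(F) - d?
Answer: 9254375 + 6834*sqrt(2) ≈ 9.2640e+6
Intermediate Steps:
N(q) = sqrt(2)*sqrt(q) (N(q) = sqrt(2*q) = sqrt(2)*sqrt(q))
H(P) = -8 + P**2/2 (H(P) = -8 + (P*P)/2 = -8 + P**2/2)
X(d, F) = -d + sqrt(2)*sqrt(F) (X(d, F) = sqrt(2)*sqrt(F) - d = -d + sqrt(2)*sqrt(F))
a(k, M) = 2 + 3*sqrt(2) + 32*k (a(k, M) = 32*k + (-1*(-2) + sqrt(2)*sqrt(9)) = 32*k + (2 + sqrt(2)*3) = 32*k + (2 + 3*sqrt(2)) = 2 + 3*sqrt(2) + 32*k)
(3067 - 789)*(a(69, -22) + H(61)) = (3067 - 789)*((2 + 3*sqrt(2) + 32*69) + (-8 + (1/2)*61**2)) = 2278*((2 + 3*sqrt(2) + 2208) + (-8 + (1/2)*3721)) = 2278*((2210 + 3*sqrt(2)) + (-8 + 3721/2)) = 2278*((2210 + 3*sqrt(2)) + 3705/2) = 2278*(8125/2 + 3*sqrt(2)) = 9254375 + 6834*sqrt(2)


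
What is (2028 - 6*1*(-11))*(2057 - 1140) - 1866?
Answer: 1918332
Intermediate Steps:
(2028 - 6*1*(-11))*(2057 - 1140) - 1866 = (2028 - 6*(-11))*917 - 1866 = (2028 + 66)*917 - 1866 = 2094*917 - 1866 = 1920198 - 1866 = 1918332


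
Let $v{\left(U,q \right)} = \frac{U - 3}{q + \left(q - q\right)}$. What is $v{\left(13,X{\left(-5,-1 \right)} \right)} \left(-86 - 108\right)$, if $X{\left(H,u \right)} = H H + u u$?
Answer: $- \frac{970}{13} \approx -74.615$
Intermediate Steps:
$X{\left(H,u \right)} = H^{2} + u^{2}$
$v{\left(U,q \right)} = \frac{-3 + U}{q}$ ($v{\left(U,q \right)} = \frac{-3 + U}{q + 0} = \frac{-3 + U}{q}$)
$v{\left(13,X{\left(-5,-1 \right)} \right)} \left(-86 - 108\right) = \frac{-3 + 13}{\left(-5\right)^{2} + \left(-1\right)^{2}} \left(-86 - 108\right) = \frac{1}{25 + 1} \cdot 10 \left(-194\right) = \frac{1}{26} \cdot 10 \left(-194\right) = \frac{5}{13} \left(-194\right) = - \frac{970}{13}$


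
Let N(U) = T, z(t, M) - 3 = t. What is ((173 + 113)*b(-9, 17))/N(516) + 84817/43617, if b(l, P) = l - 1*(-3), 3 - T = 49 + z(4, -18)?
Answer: 79342073/2311701 ≈ 34.322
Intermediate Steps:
z(t, M) = 3 + t
T = -53 (T = 3 - (49 + (3 + 4)) = 3 - (49 + 7) = 3 - 1*56 = 3 - 56 = -53)
N(U) = -53
b(l, P) = 3 + l (b(l, P) = l + 3 = 3 + l)
((173 + 113)*b(-9, 17))/N(516) + 84817/43617 = ((173 + 113)*(3 - 9))/(-53) + 84817/43617 = (286*(-6))*(-1/53) + 84817*(1/43617) = -1716*(-1/53) + 84817/43617 = 1716/53 + 84817/43617 = 79342073/2311701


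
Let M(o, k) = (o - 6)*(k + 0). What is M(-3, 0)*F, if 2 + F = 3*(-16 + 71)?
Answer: 0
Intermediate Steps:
M(o, k) = k*(-6 + o) (M(o, k) = (-6 + o)*k = k*(-6 + o))
F = 163 (F = -2 + 3*(-16 + 71) = -2 + 3*55 = -2 + 165 = 163)
M(-3, 0)*F = (0*(-6 - 3))*163 = (0*(-9))*163 = 0*163 = 0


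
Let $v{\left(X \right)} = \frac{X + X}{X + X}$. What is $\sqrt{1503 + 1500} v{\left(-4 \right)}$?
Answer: $\sqrt{3003} \approx 54.8$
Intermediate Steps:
$v{\left(X \right)} = 1$ ($v{\left(X \right)} = \frac{2 X}{2 X} = 2 X \frac{1}{2 X} = 1$)
$\sqrt{1503 + 1500} v{\left(-4 \right)} = \sqrt{1503 + 1500} \cdot 1 = \sqrt{3003} \cdot 1 = \sqrt{3003}$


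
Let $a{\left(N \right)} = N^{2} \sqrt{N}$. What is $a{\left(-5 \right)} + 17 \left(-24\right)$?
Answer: $-408 + 25 i \sqrt{5} \approx -408.0 + 55.902 i$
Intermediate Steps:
$a{\left(N \right)} = N^{\frac{5}{2}}$
$a{\left(-5 \right)} + 17 \left(-24\right) = \left(-5\right)^{\frac{5}{2}} + 17 \left(-24\right) = 25 i \sqrt{5} - 408 = -408 + 25 i \sqrt{5}$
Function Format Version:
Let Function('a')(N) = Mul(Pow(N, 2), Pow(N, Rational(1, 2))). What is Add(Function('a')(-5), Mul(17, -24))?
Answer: Add(-408, Mul(25, I, Pow(5, Rational(1, 2)))) ≈ Add(-408.00, Mul(55.902, I))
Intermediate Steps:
Function('a')(N) = Pow(N, Rational(5, 2))
Add(Function('a')(-5), Mul(17, -24)) = Add(Pow(-5, Rational(5, 2)), Mul(17, -24)) = Add(Mul(25, I, Pow(5, Rational(1, 2))), -408) = Add(-408, Mul(25, I, Pow(5, Rational(1, 2))))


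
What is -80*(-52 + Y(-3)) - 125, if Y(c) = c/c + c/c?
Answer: 3875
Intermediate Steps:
Y(c) = 2 (Y(c) = 1 + 1 = 2)
-80*(-52 + Y(-3)) - 125 = -80*(-52 + 2) - 125 = -80*(-50) - 125 = 4000 - 125 = 3875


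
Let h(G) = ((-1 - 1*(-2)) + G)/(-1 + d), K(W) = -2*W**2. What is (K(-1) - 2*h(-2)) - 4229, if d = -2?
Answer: -12695/3 ≈ -4231.7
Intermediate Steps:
h(G) = -1/3 - G/3 (h(G) = ((-1 - 1*(-2)) + G)/(-1 - 2) = ((-1 + 2) + G)/(-3) = (1 + G)*(-1/3) = -1/3 - G/3)
(K(-1) - 2*h(-2)) - 4229 = (-2*(-1)**2 - 2*(-1/3 - 1/3*(-2))) - 4229 = (-2*1 - 2*(-1/3 + 2/3)) - 4229 = (-2 - 2*1/3) - 4229 = (-2 - 2/3) - 4229 = -8/3 - 4229 = -12695/3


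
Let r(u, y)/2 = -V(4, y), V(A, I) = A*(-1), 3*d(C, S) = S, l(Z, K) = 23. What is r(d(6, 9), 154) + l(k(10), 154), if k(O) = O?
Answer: 31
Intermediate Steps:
d(C, S) = S/3
V(A, I) = -A
r(u, y) = 8 (r(u, y) = 2*(-(-1)*4) = 2*(-1*(-4)) = 2*4 = 8)
r(d(6, 9), 154) + l(k(10), 154) = 8 + 23 = 31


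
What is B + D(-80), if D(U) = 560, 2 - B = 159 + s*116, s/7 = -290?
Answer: 235883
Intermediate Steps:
s = -2030 (s = 7*(-290) = -2030)
B = 235323 (B = 2 - (159 - 2030*116) = 2 - (159 - 235480) = 2 - 1*(-235321) = 2 + 235321 = 235323)
B + D(-80) = 235323 + 560 = 235883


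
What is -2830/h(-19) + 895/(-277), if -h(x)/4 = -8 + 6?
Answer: -395535/1108 ≈ -356.98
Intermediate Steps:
h(x) = 8 (h(x) = -4*(-8 + 6) = -4*(-2) = 8)
-2830/h(-19) + 895/(-277) = -2830/8 + 895/(-277) = -2830*⅛ + 895*(-1/277) = -1415/4 - 895/277 = -395535/1108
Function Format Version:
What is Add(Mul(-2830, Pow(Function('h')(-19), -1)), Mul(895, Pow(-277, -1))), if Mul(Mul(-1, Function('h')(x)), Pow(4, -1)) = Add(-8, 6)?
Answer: Rational(-395535, 1108) ≈ -356.98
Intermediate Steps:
Function('h')(x) = 8 (Function('h')(x) = Mul(-4, Add(-8, 6)) = Mul(-4, -2) = 8)
Add(Mul(-2830, Pow(Function('h')(-19), -1)), Mul(895, Pow(-277, -1))) = Add(Mul(-2830, Pow(8, -1)), Mul(895, Pow(-277, -1))) = Add(Mul(-2830, Rational(1, 8)), Mul(895, Rational(-1, 277))) = Add(Rational(-1415, 4), Rational(-895, 277)) = Rational(-395535, 1108)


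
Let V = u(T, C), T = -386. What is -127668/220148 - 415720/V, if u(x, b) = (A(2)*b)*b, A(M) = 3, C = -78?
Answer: -5865632681/251133831 ≈ -23.357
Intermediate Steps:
u(x, b) = 3*b² (u(x, b) = (3*b)*b = 3*b²)
V = 18252 (V = 3*(-78)² = 3*6084 = 18252)
-127668/220148 - 415720/V = -127668/220148 - 415720/18252 = -127668*1/220148 - 415720*1/18252 = -31917/55037 - 103930/4563 = -5865632681/251133831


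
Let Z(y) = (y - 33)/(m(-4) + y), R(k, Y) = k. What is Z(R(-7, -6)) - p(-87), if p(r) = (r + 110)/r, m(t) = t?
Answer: 3733/957 ≈ 3.9007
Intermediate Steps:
p(r) = (110 + r)/r
Z(y) = (-33 + y)/(-4 + y) (Z(y) = (y - 33)/(-4 + y) = (-33 + y)/(-4 + y))
Z(R(-7, -6)) - p(-87) = (-33 - 7)/(-4 - 7) - (110 - 87)/(-87) = -40/(-11) - (-1)*23/87 = -1/11*(-40) - 1*(-23/87) = 40/11 + 23/87 = 3733/957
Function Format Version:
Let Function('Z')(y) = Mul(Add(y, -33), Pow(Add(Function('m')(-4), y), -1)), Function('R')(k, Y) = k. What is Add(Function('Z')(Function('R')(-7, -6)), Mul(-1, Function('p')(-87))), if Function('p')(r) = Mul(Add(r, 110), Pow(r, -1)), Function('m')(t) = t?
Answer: Rational(3733, 957) ≈ 3.9007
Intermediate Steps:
Function('p')(r) = Mul(Pow(r, -1), Add(110, r)) (Function('p')(r) = Mul(Add(110, r), Pow(r, -1)) = Mul(Pow(r, -1), Add(110, r)))
Function('Z')(y) = Mul(Pow(Add(-4, y), -1), Add(-33, y)) (Function('Z')(y) = Mul(Add(y, -33), Pow(Add(-4, y), -1)) = Mul(Add(-33, y), Pow(Add(-4, y), -1)) = Mul(Pow(Add(-4, y), -1), Add(-33, y)))
Add(Function('Z')(Function('R')(-7, -6)), Mul(-1, Function('p')(-87))) = Add(Mul(Pow(Add(-4, -7), -1), Add(-33, -7)), Mul(-1, Mul(Pow(-87, -1), Add(110, -87)))) = Add(Mul(Pow(-11, -1), -40), Mul(-1, Mul(Rational(-1, 87), 23))) = Add(Mul(Rational(-1, 11), -40), Mul(-1, Rational(-23, 87))) = Add(Rational(40, 11), Rational(23, 87)) = Rational(3733, 957)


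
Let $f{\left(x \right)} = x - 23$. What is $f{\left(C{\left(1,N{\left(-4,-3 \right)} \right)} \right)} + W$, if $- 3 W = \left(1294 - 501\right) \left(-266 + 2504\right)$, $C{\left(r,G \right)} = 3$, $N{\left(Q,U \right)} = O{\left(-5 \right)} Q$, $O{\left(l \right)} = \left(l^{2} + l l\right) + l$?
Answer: $-591598$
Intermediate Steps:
$O{\left(l \right)} = l + 2 l^{2}$ ($O{\left(l \right)} = \left(l^{2} + l^{2}\right) + l = 2 l^{2} + l = l + 2 l^{2}$)
$N{\left(Q,U \right)} = 45 Q$ ($N{\left(Q,U \right)} = - 5 \left(1 + 2 \left(-5\right)\right) Q = - 5 \left(1 - 10\right) Q = \left(-5\right) \left(-9\right) Q = 45 Q$)
$f{\left(x \right)} = -23 + x$ ($f{\left(x \right)} = x - 23 = -23 + x$)
$W = -591578$ ($W = - \frac{\left(1294 - 501\right) \left(-266 + 2504\right)}{3} = - \frac{793 \cdot 2238}{3} = \left(- \frac{1}{3}\right) 1774734 = -591578$)
$f{\left(C{\left(1,N{\left(-4,-3 \right)} \right)} \right)} + W = \left(-23 + 3\right) - 591578 = -20 - 591578 = -591598$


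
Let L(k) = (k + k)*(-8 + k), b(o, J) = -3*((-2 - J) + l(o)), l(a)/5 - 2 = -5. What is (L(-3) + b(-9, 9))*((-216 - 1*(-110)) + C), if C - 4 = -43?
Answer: -20880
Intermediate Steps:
C = -39 (C = 4 - 43 = -39)
l(a) = -15 (l(a) = 10 + 5*(-5) = 10 - 25 = -15)
b(o, J) = 51 + 3*J (b(o, J) = -3*((-2 - J) - 15) = -3*(-17 - J) = 51 + 3*J)
L(k) = 2*k*(-8 + k) (L(k) = (2*k)*(-8 + k) = 2*k*(-8 + k))
(L(-3) + b(-9, 9))*((-216 - 1*(-110)) + C) = (2*(-3)*(-8 - 3) + (51 + 3*9))*((-216 - 1*(-110)) - 39) = (2*(-3)*(-11) + (51 + 27))*((-216 + 110) - 39) = (66 + 78)*(-106 - 39) = 144*(-145) = -20880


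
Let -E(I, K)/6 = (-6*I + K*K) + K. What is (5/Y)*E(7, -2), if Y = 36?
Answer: 100/3 ≈ 33.333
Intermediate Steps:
E(I, K) = -6*K - 6*K² + 36*I (E(I, K) = -6*((-6*I + K*K) + K) = -6*((-6*I + K²) + K) = -6*((K² - 6*I) + K) = -6*(K + K² - 6*I) = -6*K - 6*K² + 36*I)
(5/Y)*E(7, -2) = (5/36)*(-6*(-2) - 6*(-2)² + 36*7) = (5*(1/36))*(12 - 6*4 + 252) = 5*(12 - 24 + 252)/36 = (5/36)*240 = 100/3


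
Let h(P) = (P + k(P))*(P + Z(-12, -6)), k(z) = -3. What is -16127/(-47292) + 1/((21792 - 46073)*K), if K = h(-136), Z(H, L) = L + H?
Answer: 598725338045/1755746192508 ≈ 0.34101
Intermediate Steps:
Z(H, L) = H + L
h(P) = (-18 + P)*(-3 + P) (h(P) = (P - 3)*(P + (-12 - 6)) = (-3 + P)*(P - 18) = (-3 + P)*(-18 + P) = (-18 + P)*(-3 + P))
K = 21406 (K = 54 + (-136)² - 21*(-136) = 54 + 18496 + 2856 = 21406)
-16127/(-47292) + 1/((21792 - 46073)*K) = -16127/(-47292) + 1/((21792 - 46073)*21406) = -16127*(-1/47292) + (1/21406)/(-24281) = 16127/47292 - 1/24281*1/21406 = 16127/47292 - 1/519759086 = 598725338045/1755746192508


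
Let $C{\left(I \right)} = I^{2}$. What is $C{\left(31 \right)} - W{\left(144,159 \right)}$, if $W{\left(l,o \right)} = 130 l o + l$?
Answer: $-2975663$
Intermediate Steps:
$W{\left(l,o \right)} = l + 130 l o$ ($W{\left(l,o \right)} = 130 l o + l = l + 130 l o$)
$C{\left(31 \right)} - W{\left(144,159 \right)} = 31^{2} - 144 \left(1 + 130 \cdot 159\right) = 961 - 144 \left(1 + 20670\right) = 961 - 144 \cdot 20671 = 961 - 2976624 = -2975663$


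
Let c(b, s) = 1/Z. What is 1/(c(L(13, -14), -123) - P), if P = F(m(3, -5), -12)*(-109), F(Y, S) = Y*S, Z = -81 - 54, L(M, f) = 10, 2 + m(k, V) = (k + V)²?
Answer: -135/353161 ≈ -0.00038226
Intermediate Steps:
m(k, V) = -2 + (V + k)² (m(k, V) = -2 + (k + V)² = -2 + (V + k)²)
Z = -135
F(Y, S) = S*Y
c(b, s) = -1/135 (c(b, s) = 1/(-135) = -1/135)
P = 2616 (P = -12*(-2 + (-5 + 3)²)*(-109) = -12*(-2 + (-2)²)*(-109) = -12*(-2 + 4)*(-109) = -12*2*(-109) = -24*(-109) = 2616)
1/(c(L(13, -14), -123) - P) = 1/(-1/135 - 1*2616) = 1/(-1/135 - 2616) = 1/(-353161/135) = -135/353161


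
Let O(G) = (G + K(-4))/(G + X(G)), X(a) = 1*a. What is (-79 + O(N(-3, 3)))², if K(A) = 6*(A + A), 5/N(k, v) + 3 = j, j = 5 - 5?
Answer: 410881/100 ≈ 4108.8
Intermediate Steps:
j = 0
N(k, v) = -5/3 (N(k, v) = 5/(-3 + 0) = 5/(-3) = 5*(-⅓) = -5/3)
X(a) = a
K(A) = 12*A (K(A) = 6*(2*A) = 12*A)
O(G) = (-48 + G)/(2*G) (O(G) = (G + 12*(-4))/(G + G) = (G - 48)/((2*G)) = (-48 + G)*(1/(2*G)) = (-48 + G)/(2*G))
(-79 + O(N(-3, 3)))² = (-79 + (-48 - 5/3)/(2*(-5/3)))² = (-79 + (½)*(-⅗)*(-149/3))² = (-79 + 149/10)² = (-641/10)² = 410881/100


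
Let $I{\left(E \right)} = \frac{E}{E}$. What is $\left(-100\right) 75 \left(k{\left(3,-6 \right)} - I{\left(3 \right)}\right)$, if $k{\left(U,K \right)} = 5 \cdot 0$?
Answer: $7500$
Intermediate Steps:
$I{\left(E \right)} = 1$
$k{\left(U,K \right)} = 0$
$\left(-100\right) 75 \left(k{\left(3,-6 \right)} - I{\left(3 \right)}\right) = \left(-100\right) 75 \left(0 - 1\right) = - 7500 \left(0 - 1\right) = \left(-7500\right) \left(-1\right) = 7500$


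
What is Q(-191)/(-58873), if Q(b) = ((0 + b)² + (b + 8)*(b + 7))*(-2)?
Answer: 140306/58873 ≈ 2.3832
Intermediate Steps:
Q(b) = -2*b² - 2*(7 + b)*(8 + b) (Q(b) = (b² + (8 + b)*(7 + b))*(-2) = (b² + (7 + b)*(8 + b))*(-2) = -2*b² - 2*(7 + b)*(8 + b))
Q(-191)/(-58873) = (-112 - 30*(-191) - 4*(-191)²)/(-58873) = (-112 + 5730 - 4*36481)*(-1/58873) = (-112 + 5730 - 145924)*(-1/58873) = -140306*(-1/58873) = 140306/58873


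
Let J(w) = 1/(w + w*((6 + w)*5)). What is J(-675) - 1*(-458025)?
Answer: 1033854030001/2257200 ≈ 4.5803e+5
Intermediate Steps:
J(w) = 1/(w + w*(30 + 5*w))
J(-675) - 1*(-458025) = 1/((-675)*(31 + 5*(-675))) - 1*(-458025) = -1/(675*(31 - 3375)) + 458025 = -1/675/(-3344) + 458025 = -1/675*(-1/3344) + 458025 = 1/2257200 + 458025 = 1033854030001/2257200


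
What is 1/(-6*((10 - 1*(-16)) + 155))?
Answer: -1/1086 ≈ -0.00092081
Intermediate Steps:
1/(-6*((10 - 1*(-16)) + 155)) = 1/(-6*((10 + 16) + 155)) = 1/(-6*(26 + 155)) = 1/(-6*181) = 1/(-1086) = -1/1086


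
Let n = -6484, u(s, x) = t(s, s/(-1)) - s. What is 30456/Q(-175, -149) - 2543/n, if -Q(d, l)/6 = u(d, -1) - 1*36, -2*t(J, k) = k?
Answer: -65563639/667852 ≈ -98.171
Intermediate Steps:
t(J, k) = -k/2
u(s, x) = -s/2 (u(s, x) = -s/(2*(-1)) - s = -s*(-1)/2 - s = -(-1)*s/2 - s = s/2 - s = -s/2)
Q(d, l) = 216 + 3*d (Q(d, l) = -6*(-d/2 - 1*36) = -6*(-d/2 - 36) = -6*(-36 - d/2) = 216 + 3*d)
30456/Q(-175, -149) - 2543/n = 30456/(216 + 3*(-175)) - 2543/(-6484) = 30456/(216 - 525) - 2543*(-1/6484) = 30456/(-309) + 2543/6484 = 30456*(-1/309) + 2543/6484 = -10152/103 + 2543/6484 = -65563639/667852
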